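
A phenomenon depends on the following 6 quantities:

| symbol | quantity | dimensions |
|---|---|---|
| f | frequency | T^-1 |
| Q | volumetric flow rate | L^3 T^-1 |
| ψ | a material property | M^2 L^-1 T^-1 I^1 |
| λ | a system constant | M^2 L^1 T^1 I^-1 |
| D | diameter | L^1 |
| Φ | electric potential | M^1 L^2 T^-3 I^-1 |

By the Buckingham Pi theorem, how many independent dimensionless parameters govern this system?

There are 6 variables and 4 base dimensions (M, L, T, I).
The dimension matrix has rank 4.
Independent dimensionless groups: 6 − 4 = 2.

2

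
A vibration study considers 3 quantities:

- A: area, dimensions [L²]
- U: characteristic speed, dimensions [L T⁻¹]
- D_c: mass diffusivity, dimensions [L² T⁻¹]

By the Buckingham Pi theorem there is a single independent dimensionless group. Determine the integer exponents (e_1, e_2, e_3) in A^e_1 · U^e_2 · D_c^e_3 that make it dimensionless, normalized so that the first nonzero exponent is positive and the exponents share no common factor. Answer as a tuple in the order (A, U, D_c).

(1, 2, -2)

L: e_1·(2) + e_2·(1) + e_3·(2) = 0
T: e_1·(0) + e_2·(-1) + e_3·(-1) = 0
Solving this homogeneous linear system for the smallest-integer solution (first nonzero entry positive) gives (1, 2, -2).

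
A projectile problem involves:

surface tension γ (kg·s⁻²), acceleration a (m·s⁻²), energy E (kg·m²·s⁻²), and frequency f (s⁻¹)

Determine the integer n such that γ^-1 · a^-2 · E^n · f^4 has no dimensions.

Balance the M exponent: (1)·n from E, plus −(1) − 2·(0) + 4·(0) = -1 from the rest, must sum to zero.
n − 1 = 0, so n = 1.

1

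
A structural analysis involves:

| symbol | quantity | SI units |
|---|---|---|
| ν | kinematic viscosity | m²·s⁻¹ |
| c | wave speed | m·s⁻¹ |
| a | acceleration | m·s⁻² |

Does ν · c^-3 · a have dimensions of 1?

yes

Sum the exponent of each base dimension across the product:
  M: [ν]_M − 3·[c]_M + [a]_M = (0) − 3·(0) + (0) = 0
  L: [ν]_L − 3·[c]_L + [a]_L = (2) − 3·(1) + (1) = 0
  T: [ν]_T − 3·[c]_T + [a]_T = (-1) − 3·(-1) + (-2) = 0
All base exponents vanish — dimensionless.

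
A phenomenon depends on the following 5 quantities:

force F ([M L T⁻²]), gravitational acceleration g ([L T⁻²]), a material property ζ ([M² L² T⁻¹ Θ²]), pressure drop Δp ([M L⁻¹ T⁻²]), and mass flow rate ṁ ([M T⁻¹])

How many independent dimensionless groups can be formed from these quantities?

1

There are 5 variables and 4 base dimensions (M, L, T, Θ).
The dimension matrix has rank 4.
Independent dimensionless groups: 5 − 4 = 1.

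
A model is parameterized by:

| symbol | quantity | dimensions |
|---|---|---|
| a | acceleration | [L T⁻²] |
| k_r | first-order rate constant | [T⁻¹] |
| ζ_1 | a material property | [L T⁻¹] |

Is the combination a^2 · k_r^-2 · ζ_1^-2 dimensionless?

Sum the exponent of each base dimension across the product:
  L: 2·[a]_L − 2·[k_r]_L − 2·[ζ_1]_L = 2·(1) − 2·(0) − 2·(1) = 0
  T: 2·[a]_T − 2·[k_r]_T − 2·[ζ_1]_T = 2·(-2) − 2·(-1) − 2·(-1) = 0
All base exponents vanish — dimensionless.

yes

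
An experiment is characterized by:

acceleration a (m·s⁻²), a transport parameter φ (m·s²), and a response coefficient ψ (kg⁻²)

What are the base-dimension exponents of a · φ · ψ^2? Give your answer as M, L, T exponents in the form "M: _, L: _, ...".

M: -4, L: 2, T: 0

Collect each base-dimension exponent across the product:
  M: (0) + (0) + 2·(-2) = -4
  L: (1) + (1) + 2·(0) = 2
  T: (-2) + (2) + 2·(0) = 0
So the dimensions are [M⁻⁴ L²].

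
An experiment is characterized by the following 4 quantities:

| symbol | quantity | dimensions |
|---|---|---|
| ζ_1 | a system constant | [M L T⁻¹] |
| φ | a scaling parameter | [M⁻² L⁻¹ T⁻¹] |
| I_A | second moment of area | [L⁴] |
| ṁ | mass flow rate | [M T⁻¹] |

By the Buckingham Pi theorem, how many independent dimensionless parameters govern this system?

There are 4 variables and 3 base dimensions (M, L, T).
The dimension matrix has rank 3.
Independent dimensionless groups: 4 − 3 = 1.

1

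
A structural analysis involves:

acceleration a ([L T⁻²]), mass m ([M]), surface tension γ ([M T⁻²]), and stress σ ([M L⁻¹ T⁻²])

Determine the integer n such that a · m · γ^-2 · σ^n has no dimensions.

Balance the M exponent: (1)·n from σ, plus (0) + (1) − 2·(1) = -1 from the rest, must sum to zero.
n − 1 = 0, so n = 1.

1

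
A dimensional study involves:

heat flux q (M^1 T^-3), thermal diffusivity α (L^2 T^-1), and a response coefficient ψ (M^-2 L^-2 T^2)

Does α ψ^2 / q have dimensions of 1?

no

Sum the exponent of each base dimension across the product:
  M: −[q]_M + [α]_M + 2·[ψ]_M = −(1) + (0) + 2·(-2) = -5
  L: −[q]_L + [α]_L + 2·[ψ]_L = −(0) + (2) + 2·(-2) = -2
  T: −[q]_T + [α]_T + 2·[ψ]_T = −(-3) + (-1) + 2·(2) = 6
Net dimensions [M⁻⁵ L⁻² T⁶] ≠ [1] — not dimensionless.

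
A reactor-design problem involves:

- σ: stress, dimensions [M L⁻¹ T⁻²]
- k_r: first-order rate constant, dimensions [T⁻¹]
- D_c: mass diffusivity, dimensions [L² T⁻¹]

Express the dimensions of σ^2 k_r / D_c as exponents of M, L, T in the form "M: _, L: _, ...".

M: 2, L: -4, T: -4

Collect each base-dimension exponent across the product:
  M: 2·(1) + (0) − (0) = 2
  L: 2·(-1) + (0) − (2) = -4
  T: 2·(-2) + (-1) − (-1) = -4
So the dimensions are [M² L⁻⁴ T⁻⁴].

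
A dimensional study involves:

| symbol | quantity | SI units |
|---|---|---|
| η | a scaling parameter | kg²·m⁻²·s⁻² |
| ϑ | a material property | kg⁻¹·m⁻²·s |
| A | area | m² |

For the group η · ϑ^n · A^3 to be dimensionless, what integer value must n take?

2

Balance the M exponent: (-1)·n from ϑ, plus (2) + 3·(0) = 2 from the rest, must sum to zero.
−n + 2 = 0, so n = 2.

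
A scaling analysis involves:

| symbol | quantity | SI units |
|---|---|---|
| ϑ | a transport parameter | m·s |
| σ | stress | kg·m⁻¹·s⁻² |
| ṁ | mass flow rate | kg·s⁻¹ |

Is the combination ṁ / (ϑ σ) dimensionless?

yes

Sum the exponent of each base dimension across the product:
  M: −[ϑ]_M − [σ]_M + [ṁ]_M = −(0) − (1) + (1) = 0
  L: −[ϑ]_L − [σ]_L + [ṁ]_L = −(1) − (-1) + (0) = 0
  T: −[ϑ]_T − [σ]_T + [ṁ]_T = −(1) − (-2) + (-1) = 0
All base exponents vanish — dimensionless.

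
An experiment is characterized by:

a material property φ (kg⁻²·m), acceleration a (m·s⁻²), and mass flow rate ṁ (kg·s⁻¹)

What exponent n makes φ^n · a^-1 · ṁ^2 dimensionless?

Balance the M exponent: (-2)·n from φ, plus −(0) + 2·(1) = 2 from the rest, must sum to zero.
-2n + 2 = 0, so n = 1.

1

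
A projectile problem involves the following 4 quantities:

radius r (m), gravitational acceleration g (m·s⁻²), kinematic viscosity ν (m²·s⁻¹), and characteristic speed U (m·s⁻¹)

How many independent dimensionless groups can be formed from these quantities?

There are 4 variables and 2 base dimensions (L, T).
The dimension matrix has rank 2.
Independent dimensionless groups: 4 − 2 = 2.

2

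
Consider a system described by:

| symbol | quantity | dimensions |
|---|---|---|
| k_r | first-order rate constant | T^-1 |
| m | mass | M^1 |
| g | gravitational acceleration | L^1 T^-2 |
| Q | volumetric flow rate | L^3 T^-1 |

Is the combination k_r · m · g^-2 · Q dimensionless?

Sum the exponent of each base dimension across the product:
  M: [k_r]_M + [m]_M − 2·[g]_M + [Q]_M = (0) + (1) − 2·(0) + (0) = 1
  L: [k_r]_L + [m]_L − 2·[g]_L + [Q]_L = (0) + (0) − 2·(1) + (3) = 1
  T: [k_r]_T + [m]_T − 2·[g]_T + [Q]_T = (-1) + (0) − 2·(-2) + (-1) = 2
Net dimensions [M L T²] ≠ [1] — not dimensionless.

no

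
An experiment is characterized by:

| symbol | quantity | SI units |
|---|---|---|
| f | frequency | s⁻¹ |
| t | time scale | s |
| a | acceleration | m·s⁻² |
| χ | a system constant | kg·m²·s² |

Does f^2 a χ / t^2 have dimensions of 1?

no

Sum the exponent of each base dimension across the product:
  M: 2·[f]_M − 2·[t]_M + [a]_M + [χ]_M = 2·(0) − 2·(0) + (0) + (1) = 1
  L: 2·[f]_L − 2·[t]_L + [a]_L + [χ]_L = 2·(0) − 2·(0) + (1) + (2) = 3
  T: 2·[f]_T − 2·[t]_T + [a]_T + [χ]_T = 2·(-1) − 2·(1) + (-2) + (2) = -4
Net dimensions [M L³ T⁻⁴] ≠ [1] — not dimensionless.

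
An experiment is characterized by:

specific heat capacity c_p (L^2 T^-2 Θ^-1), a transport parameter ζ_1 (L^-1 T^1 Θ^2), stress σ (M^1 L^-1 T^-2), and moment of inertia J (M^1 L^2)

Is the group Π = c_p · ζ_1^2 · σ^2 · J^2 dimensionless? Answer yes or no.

no

Sum the exponent of each base dimension across the product:
  M: [c_p]_M + 2·[ζ_1]_M + 2·[σ]_M + 2·[J]_M = (0) + 2·(0) + 2·(1) + 2·(1) = 4
  L: [c_p]_L + 2·[ζ_1]_L + 2·[σ]_L + 2·[J]_L = (2) + 2·(-1) + 2·(-1) + 2·(2) = 2
  T: [c_p]_T + 2·[ζ_1]_T + 2·[σ]_T + 2·[J]_T = (-2) + 2·(1) + 2·(-2) + 2·(0) = -4
  Θ: [c_p]_Θ + 2·[ζ_1]_Θ + 2·[σ]_Θ + 2·[J]_Θ = (-1) + 2·(2) + 2·(0) + 2·(0) = 3
Net dimensions [M⁴ L² T⁻⁴ Θ³] ≠ [1] — not dimensionless.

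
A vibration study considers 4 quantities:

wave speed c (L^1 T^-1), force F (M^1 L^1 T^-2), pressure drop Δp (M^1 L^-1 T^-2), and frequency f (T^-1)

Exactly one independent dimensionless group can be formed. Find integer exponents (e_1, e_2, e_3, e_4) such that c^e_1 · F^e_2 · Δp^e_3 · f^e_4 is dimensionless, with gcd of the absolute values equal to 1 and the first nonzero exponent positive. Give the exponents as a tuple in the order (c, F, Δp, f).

M: e_1·(0) + e_2·(1) + e_3·(1) + e_4·(0) = 0
L: e_1·(1) + e_2·(1) + e_3·(-1) + e_4·(0) = 0
T: e_1·(-1) + e_2·(-2) + e_3·(-2) + e_4·(-1) = 0
Solving this homogeneous linear system for the smallest-integer solution (first nonzero entry positive) gives (2, -1, 1, -2).

(2, -1, 1, -2)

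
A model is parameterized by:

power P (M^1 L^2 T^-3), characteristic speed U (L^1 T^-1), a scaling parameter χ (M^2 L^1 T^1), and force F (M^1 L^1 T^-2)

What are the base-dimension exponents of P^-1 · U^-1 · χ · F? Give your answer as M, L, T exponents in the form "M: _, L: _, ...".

Collect each base-dimension exponent across the product:
  M: −(1) − (0) + (2) + (1) = 2
  L: −(2) − (1) + (1) + (1) = -1
  T: −(-3) − (-1) + (1) + (-2) = 3
So the dimensions are [M² L⁻¹ T³].

M: 2, L: -1, T: 3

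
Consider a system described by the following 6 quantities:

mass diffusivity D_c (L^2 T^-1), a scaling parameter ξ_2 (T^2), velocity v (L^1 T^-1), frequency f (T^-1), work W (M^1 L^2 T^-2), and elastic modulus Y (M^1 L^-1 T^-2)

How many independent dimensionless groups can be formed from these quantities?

3

There are 6 variables and 3 base dimensions (M, L, T).
The dimension matrix has rank 3.
Independent dimensionless groups: 6 − 3 = 3.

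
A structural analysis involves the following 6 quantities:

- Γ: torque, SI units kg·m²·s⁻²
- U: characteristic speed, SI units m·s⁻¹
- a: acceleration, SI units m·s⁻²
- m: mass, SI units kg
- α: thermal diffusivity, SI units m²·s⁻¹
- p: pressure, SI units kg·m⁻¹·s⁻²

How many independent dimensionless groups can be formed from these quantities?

3

There are 6 variables and 3 base dimensions (M, L, T).
The dimension matrix has rank 3.
Independent dimensionless groups: 6 − 3 = 3.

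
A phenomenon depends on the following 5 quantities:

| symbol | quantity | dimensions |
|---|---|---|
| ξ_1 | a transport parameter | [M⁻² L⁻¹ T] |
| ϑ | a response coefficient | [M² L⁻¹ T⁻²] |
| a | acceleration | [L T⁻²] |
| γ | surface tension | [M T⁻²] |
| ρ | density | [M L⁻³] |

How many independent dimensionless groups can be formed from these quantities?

2

There are 5 variables and 3 base dimensions (M, L, T).
The dimension matrix has rank 3.
Independent dimensionless groups: 5 − 3 = 2.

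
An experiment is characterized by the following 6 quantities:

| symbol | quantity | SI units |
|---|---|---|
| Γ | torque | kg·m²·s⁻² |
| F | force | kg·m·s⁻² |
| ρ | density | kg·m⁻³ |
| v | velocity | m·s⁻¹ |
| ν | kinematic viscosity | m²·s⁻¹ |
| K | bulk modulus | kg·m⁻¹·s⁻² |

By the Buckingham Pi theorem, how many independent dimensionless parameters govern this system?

3

There are 6 variables and 3 base dimensions (M, L, T).
The dimension matrix has rank 3.
Independent dimensionless groups: 6 − 3 = 3.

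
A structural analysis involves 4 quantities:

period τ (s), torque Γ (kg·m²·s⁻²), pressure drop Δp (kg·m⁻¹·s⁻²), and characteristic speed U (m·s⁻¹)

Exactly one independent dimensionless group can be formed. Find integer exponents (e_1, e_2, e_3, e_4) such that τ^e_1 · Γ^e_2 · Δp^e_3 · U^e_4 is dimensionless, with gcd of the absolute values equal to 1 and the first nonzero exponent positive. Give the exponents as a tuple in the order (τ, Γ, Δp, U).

M: e_1·(0) + e_2·(1) + e_3·(1) + e_4·(0) = 0
L: e_1·(0) + e_2·(2) + e_3·(-1) + e_4·(1) = 0
T: e_1·(1) + e_2·(-2) + e_3·(-2) + e_4·(-1) = 0
Solving this homogeneous linear system for the smallest-integer solution (first nonzero entry positive) gives (3, -1, 1, 3).

(3, -1, 1, 3)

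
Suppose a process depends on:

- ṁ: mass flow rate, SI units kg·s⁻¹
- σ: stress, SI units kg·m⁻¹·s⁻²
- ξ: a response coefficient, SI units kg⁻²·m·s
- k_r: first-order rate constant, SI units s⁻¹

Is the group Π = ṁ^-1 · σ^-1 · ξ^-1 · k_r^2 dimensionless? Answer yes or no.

yes

Sum the exponent of each base dimension across the product:
  M: −[ṁ]_M − [σ]_M − [ξ]_M + 2·[k_r]_M = −(1) − (1) − (-2) + 2·(0) = 0
  L: −[ṁ]_L − [σ]_L − [ξ]_L + 2·[k_r]_L = −(0) − (-1) − (1) + 2·(0) = 0
  T: −[ṁ]_T − [σ]_T − [ξ]_T + 2·[k_r]_T = −(-1) − (-2) − (1) + 2·(-1) = 0
  Θ: −[ṁ]_Θ − [σ]_Θ − [ξ]_Θ + 2·[k_r]_Θ = −(0) − (0) − (0) + 2·(0) = 0
All base exponents vanish — dimensionless.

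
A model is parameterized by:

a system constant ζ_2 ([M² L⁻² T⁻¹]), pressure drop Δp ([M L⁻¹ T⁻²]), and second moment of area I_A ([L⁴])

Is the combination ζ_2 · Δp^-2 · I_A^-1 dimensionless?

no

Sum the exponent of each base dimension across the product:
  M: [ζ_2]_M − 2·[Δp]_M − [I_A]_M = (2) − 2·(1) − (0) = 0
  L: [ζ_2]_L − 2·[Δp]_L − [I_A]_L = (-2) − 2·(-1) − (4) = -4
  T: [ζ_2]_T − 2·[Δp]_T − [I_A]_T = (-1) − 2·(-2) − (0) = 3
Net dimensions [L⁻⁴ T³] ≠ [1] — not dimensionless.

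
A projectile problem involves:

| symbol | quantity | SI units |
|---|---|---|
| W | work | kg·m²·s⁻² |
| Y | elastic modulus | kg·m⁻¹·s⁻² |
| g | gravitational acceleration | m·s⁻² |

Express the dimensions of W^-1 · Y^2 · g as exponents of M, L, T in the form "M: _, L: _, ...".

Collect each base-dimension exponent across the product:
  M: −(1) + 2·(1) + (0) = 1
  L: −(2) + 2·(-1) + (1) = -3
  T: −(-2) + 2·(-2) + (-2) = -4
So the dimensions are [M L⁻³ T⁻⁴].

M: 1, L: -3, T: -4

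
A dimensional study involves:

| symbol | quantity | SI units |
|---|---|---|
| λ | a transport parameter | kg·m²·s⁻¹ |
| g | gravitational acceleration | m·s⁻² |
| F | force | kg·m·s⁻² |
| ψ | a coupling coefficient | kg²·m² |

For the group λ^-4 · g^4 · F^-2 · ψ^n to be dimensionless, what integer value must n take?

Balance the M exponent: (2)·n from ψ, plus −4·(1) + 4·(0) − 2·(1) = -6 from the rest, must sum to zero.
2n − 6 = 0, so n = 3.

3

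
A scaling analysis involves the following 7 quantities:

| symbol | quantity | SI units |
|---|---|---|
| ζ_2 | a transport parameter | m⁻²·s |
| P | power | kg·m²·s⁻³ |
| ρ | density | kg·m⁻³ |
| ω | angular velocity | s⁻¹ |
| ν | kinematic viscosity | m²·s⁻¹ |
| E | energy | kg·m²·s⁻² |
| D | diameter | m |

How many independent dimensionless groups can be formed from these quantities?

There are 7 variables and 3 base dimensions (M, L, T).
The dimension matrix has rank 3.
Independent dimensionless groups: 7 − 3 = 4.

4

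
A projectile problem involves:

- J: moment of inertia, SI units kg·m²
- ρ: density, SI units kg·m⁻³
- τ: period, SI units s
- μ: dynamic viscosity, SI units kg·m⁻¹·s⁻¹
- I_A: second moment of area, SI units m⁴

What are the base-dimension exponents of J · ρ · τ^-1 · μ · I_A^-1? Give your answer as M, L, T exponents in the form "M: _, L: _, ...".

Collect each base-dimension exponent across the product:
  M: (1) + (1) − (0) + (1) − (0) = 3
  L: (2) + (-3) − (0) + (-1) − (4) = -6
  T: (0) + (0) − (1) + (-1) − (0) = -2
So the dimensions are [M³ L⁻⁶ T⁻²].

M: 3, L: -6, T: -2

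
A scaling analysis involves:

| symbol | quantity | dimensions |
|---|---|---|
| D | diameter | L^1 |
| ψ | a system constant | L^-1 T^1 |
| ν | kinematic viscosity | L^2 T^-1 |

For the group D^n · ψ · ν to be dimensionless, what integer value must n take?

-1

Balance the L exponent: (1)·n from D, plus (-1) + (2) = 1 from the rest, must sum to zero.
n + 1 = 0, so n = -1.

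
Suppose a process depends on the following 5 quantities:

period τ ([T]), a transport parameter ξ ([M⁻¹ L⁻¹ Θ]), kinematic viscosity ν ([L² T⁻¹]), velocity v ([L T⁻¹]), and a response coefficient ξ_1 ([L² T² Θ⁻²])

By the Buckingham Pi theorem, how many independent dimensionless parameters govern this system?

There are 5 variables and 4 base dimensions (M, L, T, Θ).
The dimension matrix has rank 4.
Independent dimensionless groups: 5 − 4 = 1.

1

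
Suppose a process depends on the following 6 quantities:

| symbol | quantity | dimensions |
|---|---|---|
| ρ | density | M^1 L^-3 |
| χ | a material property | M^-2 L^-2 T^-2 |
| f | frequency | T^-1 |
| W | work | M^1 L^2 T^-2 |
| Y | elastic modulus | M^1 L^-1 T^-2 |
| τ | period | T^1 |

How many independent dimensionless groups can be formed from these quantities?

3

There are 6 variables and 3 base dimensions (M, L, T).
The dimension matrix has rank 3.
Independent dimensionless groups: 6 − 3 = 3.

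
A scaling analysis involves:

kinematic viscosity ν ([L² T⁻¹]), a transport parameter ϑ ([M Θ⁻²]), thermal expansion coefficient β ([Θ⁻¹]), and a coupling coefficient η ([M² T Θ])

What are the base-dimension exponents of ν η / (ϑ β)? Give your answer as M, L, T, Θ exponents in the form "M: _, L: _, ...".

Collect each base-dimension exponent across the product:
  M: (0) − (1) − (0) + (2) = 1
  L: (2) − (0) − (0) + (0) = 2
  T: (-1) − (0) − (0) + (1) = 0
  Θ: (0) − (-2) − (-1) + (1) = 4
So the dimensions are [M L² Θ⁴].

M: 1, L: 2, T: 0, Θ: 4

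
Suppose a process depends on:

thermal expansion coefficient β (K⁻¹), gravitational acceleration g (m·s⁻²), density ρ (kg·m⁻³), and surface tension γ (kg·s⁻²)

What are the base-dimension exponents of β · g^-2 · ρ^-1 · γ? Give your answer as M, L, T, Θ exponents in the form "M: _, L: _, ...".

Collect each base-dimension exponent across the product:
  M: (0) − 2·(0) − (1) + (1) = 0
  L: (0) − 2·(1) − (-3) + (0) = 1
  T: (0) − 2·(-2) − (0) + (-2) = 2
  Θ: (-1) − 2·(0) − (0) + (0) = -1
So the dimensions are [L T² Θ⁻¹].

M: 0, L: 1, T: 2, Θ: -1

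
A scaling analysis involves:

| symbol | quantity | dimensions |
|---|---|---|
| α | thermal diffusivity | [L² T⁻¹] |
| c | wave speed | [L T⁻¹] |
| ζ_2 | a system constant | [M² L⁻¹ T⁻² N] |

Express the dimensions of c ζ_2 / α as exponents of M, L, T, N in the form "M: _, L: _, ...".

Collect each base-dimension exponent across the product:
  M: −(0) + (0) + (2) = 2
  L: −(2) + (1) + (-1) = -2
  T: −(-1) + (-1) + (-2) = -2
  N: −(0) + (0) + (1) = 1
So the dimensions are [M² L⁻² T⁻² N].

M: 2, L: -2, T: -2, N: 1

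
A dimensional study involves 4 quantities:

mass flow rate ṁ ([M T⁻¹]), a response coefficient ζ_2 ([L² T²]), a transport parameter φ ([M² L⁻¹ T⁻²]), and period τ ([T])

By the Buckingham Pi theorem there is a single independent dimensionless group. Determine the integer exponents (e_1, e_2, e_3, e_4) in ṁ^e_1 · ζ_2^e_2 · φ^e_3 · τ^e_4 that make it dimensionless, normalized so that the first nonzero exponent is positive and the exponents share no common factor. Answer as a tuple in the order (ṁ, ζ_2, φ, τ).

(4, -1, -2, 2)

M: e_1·(1) + e_2·(0) + e_3·(2) + e_4·(0) = 0
L: e_1·(0) + e_2·(2) + e_3·(-1) + e_4·(0) = 0
T: e_1·(-1) + e_2·(2) + e_3·(-2) + e_4·(1) = 0
Solving this homogeneous linear system for the smallest-integer solution (first nonzero entry positive) gives (4, -1, -2, 2).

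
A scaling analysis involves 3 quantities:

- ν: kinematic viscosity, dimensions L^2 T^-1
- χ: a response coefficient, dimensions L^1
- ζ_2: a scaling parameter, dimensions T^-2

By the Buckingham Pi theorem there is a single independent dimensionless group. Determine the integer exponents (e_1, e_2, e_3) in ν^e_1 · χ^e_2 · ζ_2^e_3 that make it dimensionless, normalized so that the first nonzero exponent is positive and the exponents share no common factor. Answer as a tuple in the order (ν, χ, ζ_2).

L: e_1·(2) + e_2·(1) + e_3·(0) = 0
T: e_1·(-1) + e_2·(0) + e_3·(-2) = 0
Solving this homogeneous linear system for the smallest-integer solution (first nonzero entry positive) gives (2, -4, -1).

(2, -4, -1)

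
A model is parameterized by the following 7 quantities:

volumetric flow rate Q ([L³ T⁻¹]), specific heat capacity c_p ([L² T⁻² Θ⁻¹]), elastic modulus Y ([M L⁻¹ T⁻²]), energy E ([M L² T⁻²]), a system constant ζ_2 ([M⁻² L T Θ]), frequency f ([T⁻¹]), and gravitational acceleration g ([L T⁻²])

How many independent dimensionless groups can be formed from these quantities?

There are 7 variables and 4 base dimensions (M, L, T, Θ).
The dimension matrix has rank 4.
Independent dimensionless groups: 7 − 4 = 3.

3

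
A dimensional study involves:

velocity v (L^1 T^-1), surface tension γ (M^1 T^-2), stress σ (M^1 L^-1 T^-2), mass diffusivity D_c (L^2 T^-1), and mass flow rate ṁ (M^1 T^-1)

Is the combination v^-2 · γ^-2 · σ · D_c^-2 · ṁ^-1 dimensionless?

Sum the exponent of each base dimension across the product:
  M: −2·[v]_M − 2·[γ]_M + [σ]_M − 2·[D_c]_M − [ṁ]_M = −2·(0) − 2·(1) + (1) − 2·(0) − (1) = -2
  L: −2·[v]_L − 2·[γ]_L + [σ]_L − 2·[D_c]_L − [ṁ]_L = −2·(1) − 2·(0) + (-1) − 2·(2) − (0) = -7
  T: −2·[v]_T − 2·[γ]_T + [σ]_T − 2·[D_c]_T − [ṁ]_T = −2·(-1) − 2·(-2) + (-2) − 2·(-1) − (-1) = 7
Net dimensions [M⁻² L⁻⁷ T⁷] ≠ [1] — not dimensionless.

no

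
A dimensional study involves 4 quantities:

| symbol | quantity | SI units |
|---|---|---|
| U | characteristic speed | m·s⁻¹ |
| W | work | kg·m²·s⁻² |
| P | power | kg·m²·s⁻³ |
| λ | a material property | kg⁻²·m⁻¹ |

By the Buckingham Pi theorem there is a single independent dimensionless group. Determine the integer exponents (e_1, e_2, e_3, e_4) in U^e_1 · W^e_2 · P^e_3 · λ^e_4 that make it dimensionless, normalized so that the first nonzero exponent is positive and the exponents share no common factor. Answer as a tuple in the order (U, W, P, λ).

(3, -3, 1, -1)

M: e_1·(0) + e_2·(1) + e_3·(1) + e_4·(-2) = 0
L: e_1·(1) + e_2·(2) + e_3·(2) + e_4·(-1) = 0
T: e_1·(-1) + e_2·(-2) + e_3·(-3) + e_4·(0) = 0
Solving this homogeneous linear system for the smallest-integer solution (first nonzero entry positive) gives (3, -3, 1, -1).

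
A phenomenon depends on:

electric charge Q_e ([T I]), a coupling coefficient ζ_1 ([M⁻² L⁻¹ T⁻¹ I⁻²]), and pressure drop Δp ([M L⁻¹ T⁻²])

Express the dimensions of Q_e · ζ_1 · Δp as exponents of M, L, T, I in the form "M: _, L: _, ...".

M: -1, L: -2, T: -2, I: -1

Collect each base-dimension exponent across the product:
  M: (0) + (-2) + (1) = -1
  L: (0) + (-1) + (-1) = -2
  T: (1) + (-1) + (-2) = -2
  I: (1) + (-2) + (0) = -1
So the dimensions are [M⁻¹ L⁻² T⁻² I⁻¹].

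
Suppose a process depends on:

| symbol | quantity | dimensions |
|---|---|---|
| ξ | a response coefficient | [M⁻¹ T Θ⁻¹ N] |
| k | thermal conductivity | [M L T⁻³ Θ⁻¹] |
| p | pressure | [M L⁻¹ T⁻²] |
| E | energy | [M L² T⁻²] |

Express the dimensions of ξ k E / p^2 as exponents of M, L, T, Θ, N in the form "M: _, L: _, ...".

M: -1, L: 5, T: 0, Θ: -2, N: 1

Collect each base-dimension exponent across the product:
  M: (-1) + (1) − 2·(1) + (1) = -1
  L: (0) + (1) − 2·(-1) + (2) = 5
  T: (1) + (-3) − 2·(-2) + (-2) = 0
  Θ: (-1) + (-1) − 2·(0) + (0) = -2
  N: (1) + (0) − 2·(0) + (0) = 1
So the dimensions are [M⁻¹ L⁵ Θ⁻² N].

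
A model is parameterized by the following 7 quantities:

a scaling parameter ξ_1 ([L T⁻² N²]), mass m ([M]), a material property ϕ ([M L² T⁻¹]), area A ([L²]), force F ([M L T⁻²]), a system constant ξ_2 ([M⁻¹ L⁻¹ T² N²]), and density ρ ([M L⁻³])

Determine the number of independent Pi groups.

3

There are 7 variables and 4 base dimensions (M, L, T, N).
The dimension matrix has rank 4.
Independent dimensionless groups: 7 − 4 = 3.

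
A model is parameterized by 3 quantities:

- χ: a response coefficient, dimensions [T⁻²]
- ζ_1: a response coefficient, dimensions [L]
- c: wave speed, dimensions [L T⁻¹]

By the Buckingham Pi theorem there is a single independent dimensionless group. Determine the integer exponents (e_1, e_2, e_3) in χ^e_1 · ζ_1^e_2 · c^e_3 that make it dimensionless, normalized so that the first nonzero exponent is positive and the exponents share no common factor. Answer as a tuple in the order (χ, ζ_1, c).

L: e_1·(0) + e_2·(1) + e_3·(1) = 0
T: e_1·(-2) + e_2·(0) + e_3·(-1) = 0
Solving this homogeneous linear system for the smallest-integer solution (first nonzero entry positive) gives (1, 2, -2).

(1, 2, -2)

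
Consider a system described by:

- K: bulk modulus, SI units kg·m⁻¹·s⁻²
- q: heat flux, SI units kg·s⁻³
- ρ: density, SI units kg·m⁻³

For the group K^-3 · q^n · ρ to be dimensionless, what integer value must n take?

Balance the M exponent: (1)·n from q, plus −3·(1) + (1) = -2 from the rest, must sum to zero.
n − 2 = 0, so n = 2.

2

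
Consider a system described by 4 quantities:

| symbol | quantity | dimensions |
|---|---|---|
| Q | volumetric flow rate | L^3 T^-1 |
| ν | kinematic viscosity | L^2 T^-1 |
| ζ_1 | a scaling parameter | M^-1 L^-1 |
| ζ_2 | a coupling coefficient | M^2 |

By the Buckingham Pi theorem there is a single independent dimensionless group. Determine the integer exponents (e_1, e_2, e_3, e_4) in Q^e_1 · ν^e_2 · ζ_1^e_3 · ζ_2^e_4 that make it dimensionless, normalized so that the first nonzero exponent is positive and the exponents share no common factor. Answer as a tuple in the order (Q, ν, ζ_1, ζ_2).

(2, -2, 2, 1)

M: e_1·(0) + e_2·(0) + e_3·(-1) + e_4·(2) = 0
L: e_1·(3) + e_2·(2) + e_3·(-1) + e_4·(0) = 0
T: e_1·(-1) + e_2·(-1) + e_3·(0) + e_4·(0) = 0
Solving this homogeneous linear system for the smallest-integer solution (first nonzero entry positive) gives (2, -2, 2, 1).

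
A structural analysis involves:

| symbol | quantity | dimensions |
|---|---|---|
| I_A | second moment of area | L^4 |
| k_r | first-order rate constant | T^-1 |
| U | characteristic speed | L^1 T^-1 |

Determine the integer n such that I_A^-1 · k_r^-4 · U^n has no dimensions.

Balance the L exponent: (1)·n from U, plus −(4) − 4·(0) = -4 from the rest, must sum to zero.
n − 4 = 0, so n = 4.

4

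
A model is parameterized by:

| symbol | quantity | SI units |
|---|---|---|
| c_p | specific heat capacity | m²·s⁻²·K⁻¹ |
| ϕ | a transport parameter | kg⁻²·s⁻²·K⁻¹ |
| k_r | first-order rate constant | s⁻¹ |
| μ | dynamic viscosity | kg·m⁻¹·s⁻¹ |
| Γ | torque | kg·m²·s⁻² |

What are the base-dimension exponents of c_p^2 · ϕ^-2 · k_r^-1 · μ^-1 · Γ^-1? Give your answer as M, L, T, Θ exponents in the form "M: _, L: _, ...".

M: 2, L: 3, T: 4, Θ: 0

Collect each base-dimension exponent across the product:
  M: 2·(0) − 2·(-2) − (0) − (1) − (1) = 2
  L: 2·(2) − 2·(0) − (0) − (-1) − (2) = 3
  T: 2·(-2) − 2·(-2) − (-1) − (-1) − (-2) = 4
  Θ: 2·(-1) − 2·(-1) − (0) − (0) − (0) = 0
So the dimensions are [M² L³ T⁴].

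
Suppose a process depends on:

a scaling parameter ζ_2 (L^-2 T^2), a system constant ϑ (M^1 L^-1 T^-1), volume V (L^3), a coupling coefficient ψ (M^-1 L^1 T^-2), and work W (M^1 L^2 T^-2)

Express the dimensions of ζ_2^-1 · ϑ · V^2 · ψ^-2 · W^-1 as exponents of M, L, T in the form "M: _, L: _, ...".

Collect each base-dimension exponent across the product:
  M: −(0) + (1) + 2·(0) − 2·(-1) − (1) = 2
  L: −(-2) + (-1) + 2·(3) − 2·(1) − (2) = 3
  T: −(2) + (-1) + 2·(0) − 2·(-2) − (-2) = 3
So the dimensions are [M² L³ T³].

M: 2, L: 3, T: 3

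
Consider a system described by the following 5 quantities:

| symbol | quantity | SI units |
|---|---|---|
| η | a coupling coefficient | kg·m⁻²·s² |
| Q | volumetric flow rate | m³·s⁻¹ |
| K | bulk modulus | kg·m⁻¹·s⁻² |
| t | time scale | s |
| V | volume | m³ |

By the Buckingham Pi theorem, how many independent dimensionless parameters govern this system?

There are 5 variables and 3 base dimensions (M, L, T).
The dimension matrix has rank 3.
Independent dimensionless groups: 5 − 3 = 2.

2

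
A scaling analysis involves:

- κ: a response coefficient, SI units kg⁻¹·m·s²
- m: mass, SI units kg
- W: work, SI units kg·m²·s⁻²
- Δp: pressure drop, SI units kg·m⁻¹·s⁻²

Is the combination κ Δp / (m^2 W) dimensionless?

Sum the exponent of each base dimension across the product:
  M: [κ]_M − 2·[m]_M − [W]_M + [Δp]_M = (-1) − 2·(1) − (1) + (1) = -3
  L: [κ]_L − 2·[m]_L − [W]_L + [Δp]_L = (1) − 2·(0) − (2) + (-1) = -2
  T: [κ]_T − 2·[m]_T − [W]_T + [Δp]_T = (2) − 2·(0) − (-2) + (-2) = 2
Net dimensions [M⁻³ L⁻² T²] ≠ [1] — not dimensionless.

no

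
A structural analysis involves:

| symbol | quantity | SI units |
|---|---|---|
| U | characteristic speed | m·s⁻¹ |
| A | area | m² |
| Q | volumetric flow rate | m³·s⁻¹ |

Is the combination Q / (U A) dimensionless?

yes

Sum the exponent of each base dimension across the product:
  L: −[U]_L − [A]_L + [Q]_L = −(1) − (2) + (3) = 0
  T: −[U]_T − [A]_T + [Q]_T = −(-1) − (0) + (-1) = 0
All base exponents vanish — dimensionless.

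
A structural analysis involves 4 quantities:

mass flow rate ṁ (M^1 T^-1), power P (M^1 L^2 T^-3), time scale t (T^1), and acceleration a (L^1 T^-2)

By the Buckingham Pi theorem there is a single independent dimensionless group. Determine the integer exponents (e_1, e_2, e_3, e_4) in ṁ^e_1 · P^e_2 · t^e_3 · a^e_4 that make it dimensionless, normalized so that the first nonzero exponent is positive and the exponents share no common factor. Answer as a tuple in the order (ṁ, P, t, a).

M: e_1·(1) + e_2·(1) + e_3·(0) + e_4·(0) = 0
L: e_1·(0) + e_2·(2) + e_3·(0) + e_4·(1) = 0
T: e_1·(-1) + e_2·(-3) + e_3·(1) + e_4·(-2) = 0
Solving this homogeneous linear system for the smallest-integer solution (first nonzero entry positive) gives (1, -1, 2, 2).

(1, -1, 2, 2)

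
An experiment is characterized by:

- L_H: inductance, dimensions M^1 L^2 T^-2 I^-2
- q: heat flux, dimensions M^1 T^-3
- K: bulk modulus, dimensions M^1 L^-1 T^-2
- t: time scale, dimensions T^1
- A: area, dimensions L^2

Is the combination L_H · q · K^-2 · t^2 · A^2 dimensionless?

Sum the exponent of each base dimension across the product:
  M: [L_H]_M + [q]_M − 2·[K]_M + 2·[t]_M + 2·[A]_M = (1) + (1) − 2·(1) + 2·(0) + 2·(0) = 0
  L: [L_H]_L + [q]_L − 2·[K]_L + 2·[t]_L + 2·[A]_L = (2) + (0) − 2·(-1) + 2·(0) + 2·(2) = 8
  T: [L_H]_T + [q]_T − 2·[K]_T + 2·[t]_T + 2·[A]_T = (-2) + (-3) − 2·(-2) + 2·(1) + 2·(0) = 1
  I: [L_H]_I + [q]_I − 2·[K]_I + 2·[t]_I + 2·[A]_I = (-2) + (0) − 2·(0) + 2·(0) + 2·(0) = -2
Net dimensions [L⁸ T I⁻²] ≠ [1] — not dimensionless.

no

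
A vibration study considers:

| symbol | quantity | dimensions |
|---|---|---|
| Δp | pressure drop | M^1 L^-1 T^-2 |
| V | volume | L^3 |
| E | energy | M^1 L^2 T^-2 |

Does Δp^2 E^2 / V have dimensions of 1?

Sum the exponent of each base dimension across the product:
  M: 2·[Δp]_M − [V]_M + 2·[E]_M = 2·(1) − (0) + 2·(1) = 4
  L: 2·[Δp]_L − [V]_L + 2·[E]_L = 2·(-1) − (3) + 2·(2) = -1
  T: 2·[Δp]_T − [V]_T + 2·[E]_T = 2·(-2) − (0) + 2·(-2) = -8
Net dimensions [M⁴ L⁻¹ T⁻⁸] ≠ [1] — not dimensionless.

no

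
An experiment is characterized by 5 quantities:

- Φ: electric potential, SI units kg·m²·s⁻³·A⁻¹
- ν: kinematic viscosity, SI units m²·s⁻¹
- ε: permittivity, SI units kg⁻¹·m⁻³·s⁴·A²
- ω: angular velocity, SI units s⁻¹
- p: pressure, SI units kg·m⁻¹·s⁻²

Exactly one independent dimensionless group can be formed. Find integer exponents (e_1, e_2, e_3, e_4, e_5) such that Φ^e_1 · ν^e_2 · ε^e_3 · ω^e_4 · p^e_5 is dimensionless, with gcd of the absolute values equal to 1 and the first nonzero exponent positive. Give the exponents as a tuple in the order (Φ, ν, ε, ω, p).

M: e_1·(1) + e_2·(0) + e_3·(-1) + e_4·(0) + e_5·(1) = 0
L: e_1·(2) + e_2·(2) + e_3·(-3) + e_4·(0) + e_5·(-1) = 0
T: e_1·(-3) + e_2·(-1) + e_3·(4) + e_4·(-1) + e_5·(-2) = 0
I: e_1·(-1) + e_2·(0) + e_3·(2) + e_4·(0) + e_5·(0) = 0
Solving this homogeneous linear system for the smallest-integer solution (first nonzero entry positive) gives (2, -1, 1, 1, -1).

(2, -1, 1, 1, -1)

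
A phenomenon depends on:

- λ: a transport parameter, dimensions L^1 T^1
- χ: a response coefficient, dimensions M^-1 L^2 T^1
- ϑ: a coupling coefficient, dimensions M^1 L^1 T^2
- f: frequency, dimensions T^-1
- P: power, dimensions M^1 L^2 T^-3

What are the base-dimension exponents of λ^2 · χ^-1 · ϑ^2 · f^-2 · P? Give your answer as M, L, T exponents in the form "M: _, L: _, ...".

Collect each base-dimension exponent across the product:
  M: 2·(0) − (-1) + 2·(1) − 2·(0) + (1) = 4
  L: 2·(1) − (2) + 2·(1) − 2·(0) + (2) = 4
  T: 2·(1) − (1) + 2·(2) − 2·(-1) + (-3) = 4
So the dimensions are [M⁴ L⁴ T⁴].

M: 4, L: 4, T: 4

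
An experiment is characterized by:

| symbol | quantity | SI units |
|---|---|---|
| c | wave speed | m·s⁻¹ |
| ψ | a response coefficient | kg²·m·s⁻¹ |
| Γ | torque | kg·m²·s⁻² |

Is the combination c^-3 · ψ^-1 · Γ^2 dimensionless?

yes

Sum the exponent of each base dimension across the product:
  M: −3·[c]_M − [ψ]_M + 2·[Γ]_M = −3·(0) − (2) + 2·(1) = 0
  L: −3·[c]_L − [ψ]_L + 2·[Γ]_L = −3·(1) − (1) + 2·(2) = 0
  T: −3·[c]_T − [ψ]_T + 2·[Γ]_T = −3·(-1) − (-1) + 2·(-2) = 0
All base exponents vanish — dimensionless.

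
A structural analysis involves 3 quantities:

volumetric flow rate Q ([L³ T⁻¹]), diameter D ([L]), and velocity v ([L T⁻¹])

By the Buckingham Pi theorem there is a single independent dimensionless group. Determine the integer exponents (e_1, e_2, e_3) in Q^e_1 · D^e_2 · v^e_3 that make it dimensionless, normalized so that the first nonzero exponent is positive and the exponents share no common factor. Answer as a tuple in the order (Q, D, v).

(1, -2, -1)

L: e_1·(3) + e_2·(1) + e_3·(1) = 0
T: e_1·(-1) + e_2·(0) + e_3·(-1) = 0
Solving this homogeneous linear system for the smallest-integer solution (first nonzero entry positive) gives (1, -2, -1).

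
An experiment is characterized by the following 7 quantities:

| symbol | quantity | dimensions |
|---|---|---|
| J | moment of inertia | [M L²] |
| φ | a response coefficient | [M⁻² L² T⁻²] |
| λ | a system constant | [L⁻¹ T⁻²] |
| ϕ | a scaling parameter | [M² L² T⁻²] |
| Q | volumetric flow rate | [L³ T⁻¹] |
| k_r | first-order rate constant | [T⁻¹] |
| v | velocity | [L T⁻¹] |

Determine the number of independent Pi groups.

There are 7 variables and 3 base dimensions (M, L, T).
The dimension matrix has rank 3.
Independent dimensionless groups: 7 − 3 = 4.

4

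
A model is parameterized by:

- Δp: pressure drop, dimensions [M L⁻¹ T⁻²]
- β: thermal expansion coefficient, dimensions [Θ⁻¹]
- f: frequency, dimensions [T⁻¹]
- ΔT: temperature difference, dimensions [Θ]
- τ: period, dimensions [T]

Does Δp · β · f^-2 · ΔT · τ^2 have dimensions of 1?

no

Sum the exponent of each base dimension across the product:
  M: [Δp]_M + [β]_M − 2·[f]_M + [ΔT]_M + 2·[τ]_M = (1) + (0) − 2·(0) + (0) + 2·(0) = 1
  L: [Δp]_L + [β]_L − 2·[f]_L + [ΔT]_L + 2·[τ]_L = (-1) + (0) − 2·(0) + (0) + 2·(0) = -1
  T: [Δp]_T + [β]_T − 2·[f]_T + [ΔT]_T + 2·[τ]_T = (-2) + (0) − 2·(-1) + (0) + 2·(1) = 2
  Θ: [Δp]_Θ + [β]_Θ − 2·[f]_Θ + [ΔT]_Θ + 2·[τ]_Θ = (0) + (-1) − 2·(0) + (1) + 2·(0) = 0
Net dimensions [M L⁻¹ T²] ≠ [1] — not dimensionless.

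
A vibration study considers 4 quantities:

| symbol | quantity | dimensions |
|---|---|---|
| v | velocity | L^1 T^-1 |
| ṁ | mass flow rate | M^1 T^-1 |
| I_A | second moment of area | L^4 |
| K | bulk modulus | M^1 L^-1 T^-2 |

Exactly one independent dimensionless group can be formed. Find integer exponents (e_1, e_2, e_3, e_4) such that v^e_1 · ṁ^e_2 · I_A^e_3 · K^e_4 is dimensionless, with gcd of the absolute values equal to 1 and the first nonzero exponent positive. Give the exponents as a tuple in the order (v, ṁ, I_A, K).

(2, 2, -1, -2)

M: e_1·(0) + e_2·(1) + e_3·(0) + e_4·(1) = 0
L: e_1·(1) + e_2·(0) + e_3·(4) + e_4·(-1) = 0
T: e_1·(-1) + e_2·(-1) + e_3·(0) + e_4·(-2) = 0
Solving this homogeneous linear system for the smallest-integer solution (first nonzero entry positive) gives (2, 2, -1, -2).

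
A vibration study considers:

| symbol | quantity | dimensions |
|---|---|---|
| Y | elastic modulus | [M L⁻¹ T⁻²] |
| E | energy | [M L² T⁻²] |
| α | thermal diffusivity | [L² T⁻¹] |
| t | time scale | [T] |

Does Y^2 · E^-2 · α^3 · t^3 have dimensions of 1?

yes

Sum the exponent of each base dimension across the product:
  M: 2·[Y]_M − 2·[E]_M + 3·[α]_M + 3·[t]_M = 2·(1) − 2·(1) + 3·(0) + 3·(0) = 0
  L: 2·[Y]_L − 2·[E]_L + 3·[α]_L + 3·[t]_L = 2·(-1) − 2·(2) + 3·(2) + 3·(0) = 0
  T: 2·[Y]_T − 2·[E]_T + 3·[α]_T + 3·[t]_T = 2·(-2) − 2·(-2) + 3·(-1) + 3·(1) = 0
All base exponents vanish — dimensionless.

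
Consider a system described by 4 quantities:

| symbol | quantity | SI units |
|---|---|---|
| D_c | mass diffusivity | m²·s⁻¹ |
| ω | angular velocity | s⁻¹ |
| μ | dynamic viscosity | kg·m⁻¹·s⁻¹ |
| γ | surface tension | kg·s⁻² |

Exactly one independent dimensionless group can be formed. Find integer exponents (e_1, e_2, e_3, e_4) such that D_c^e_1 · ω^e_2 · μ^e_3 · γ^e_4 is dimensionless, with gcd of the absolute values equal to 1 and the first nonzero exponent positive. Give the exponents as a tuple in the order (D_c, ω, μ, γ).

(1, 1, 2, -2)

M: e_1·(0) + e_2·(0) + e_3·(1) + e_4·(1) = 0
L: e_1·(2) + e_2·(0) + e_3·(-1) + e_4·(0) = 0
T: e_1·(-1) + e_2·(-1) + e_3·(-1) + e_4·(-2) = 0
Solving this homogeneous linear system for the smallest-integer solution (first nonzero entry positive) gives (1, 1, 2, -2).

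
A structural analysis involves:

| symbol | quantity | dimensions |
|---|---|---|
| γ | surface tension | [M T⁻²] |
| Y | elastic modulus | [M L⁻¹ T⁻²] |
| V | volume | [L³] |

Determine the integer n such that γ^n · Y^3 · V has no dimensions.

Balance the M exponent: (1)·n from γ, plus 3·(1) + (0) = 3 from the rest, must sum to zero.
n + 3 = 0, so n = -3.

-3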